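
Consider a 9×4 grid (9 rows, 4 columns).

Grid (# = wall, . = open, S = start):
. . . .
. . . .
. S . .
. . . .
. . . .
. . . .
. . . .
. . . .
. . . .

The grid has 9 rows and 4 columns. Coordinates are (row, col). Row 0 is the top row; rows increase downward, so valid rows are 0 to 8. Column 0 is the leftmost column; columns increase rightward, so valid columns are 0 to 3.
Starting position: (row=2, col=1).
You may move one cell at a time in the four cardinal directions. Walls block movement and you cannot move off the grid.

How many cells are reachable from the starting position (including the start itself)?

Answer: Reachable cells: 36

Derivation:
BFS flood-fill from (row=2, col=1):
  Distance 0: (row=2, col=1)
  Distance 1: (row=1, col=1), (row=2, col=0), (row=2, col=2), (row=3, col=1)
  Distance 2: (row=0, col=1), (row=1, col=0), (row=1, col=2), (row=2, col=3), (row=3, col=0), (row=3, col=2), (row=4, col=1)
  Distance 3: (row=0, col=0), (row=0, col=2), (row=1, col=3), (row=3, col=3), (row=4, col=0), (row=4, col=2), (row=5, col=1)
  Distance 4: (row=0, col=3), (row=4, col=3), (row=5, col=0), (row=5, col=2), (row=6, col=1)
  Distance 5: (row=5, col=3), (row=6, col=0), (row=6, col=2), (row=7, col=1)
  Distance 6: (row=6, col=3), (row=7, col=0), (row=7, col=2), (row=8, col=1)
  Distance 7: (row=7, col=3), (row=8, col=0), (row=8, col=2)
  Distance 8: (row=8, col=3)
Total reachable: 36 (grid has 36 open cells total)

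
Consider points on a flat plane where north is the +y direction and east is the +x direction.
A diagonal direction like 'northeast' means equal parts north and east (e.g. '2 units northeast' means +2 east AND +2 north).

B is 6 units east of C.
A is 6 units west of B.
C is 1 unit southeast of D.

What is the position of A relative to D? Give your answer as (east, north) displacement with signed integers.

Place D at the origin (east=0, north=0).
  C is 1 unit southeast of D: delta (east=+1, north=-1); C at (east=1, north=-1).
  B is 6 units east of C: delta (east=+6, north=+0); B at (east=7, north=-1).
  A is 6 units west of B: delta (east=-6, north=+0); A at (east=1, north=-1).
Therefore A relative to D: (east=1, north=-1).

Answer: A is at (east=1, north=-1) relative to D.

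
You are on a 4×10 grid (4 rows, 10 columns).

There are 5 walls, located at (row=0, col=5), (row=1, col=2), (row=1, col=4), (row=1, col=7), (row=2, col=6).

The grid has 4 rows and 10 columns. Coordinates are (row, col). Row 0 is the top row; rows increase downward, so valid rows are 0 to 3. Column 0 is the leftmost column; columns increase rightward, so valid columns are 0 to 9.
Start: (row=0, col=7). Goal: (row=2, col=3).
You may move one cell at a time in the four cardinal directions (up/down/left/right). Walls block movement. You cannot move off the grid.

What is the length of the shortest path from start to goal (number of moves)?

BFS from (row=0, col=7) until reaching (row=2, col=3):
  Distance 0: (row=0, col=7)
  Distance 1: (row=0, col=6), (row=0, col=8)
  Distance 2: (row=0, col=9), (row=1, col=6), (row=1, col=8)
  Distance 3: (row=1, col=5), (row=1, col=9), (row=2, col=8)
  Distance 4: (row=2, col=5), (row=2, col=7), (row=2, col=9), (row=3, col=8)
  Distance 5: (row=2, col=4), (row=3, col=5), (row=3, col=7), (row=3, col=9)
  Distance 6: (row=2, col=3), (row=3, col=4), (row=3, col=6)  <- goal reached here
One shortest path (6 moves): (row=0, col=7) -> (row=0, col=6) -> (row=1, col=6) -> (row=1, col=5) -> (row=2, col=5) -> (row=2, col=4) -> (row=2, col=3)

Answer: Shortest path length: 6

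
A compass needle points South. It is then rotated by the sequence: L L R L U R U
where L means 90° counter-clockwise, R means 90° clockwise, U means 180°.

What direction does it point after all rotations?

Answer: Final heading: East

Derivation:
Start: South
  L (left (90° counter-clockwise)) -> East
  L (left (90° counter-clockwise)) -> North
  R (right (90° clockwise)) -> East
  L (left (90° counter-clockwise)) -> North
  U (U-turn (180°)) -> South
  R (right (90° clockwise)) -> West
  U (U-turn (180°)) -> East
Final: East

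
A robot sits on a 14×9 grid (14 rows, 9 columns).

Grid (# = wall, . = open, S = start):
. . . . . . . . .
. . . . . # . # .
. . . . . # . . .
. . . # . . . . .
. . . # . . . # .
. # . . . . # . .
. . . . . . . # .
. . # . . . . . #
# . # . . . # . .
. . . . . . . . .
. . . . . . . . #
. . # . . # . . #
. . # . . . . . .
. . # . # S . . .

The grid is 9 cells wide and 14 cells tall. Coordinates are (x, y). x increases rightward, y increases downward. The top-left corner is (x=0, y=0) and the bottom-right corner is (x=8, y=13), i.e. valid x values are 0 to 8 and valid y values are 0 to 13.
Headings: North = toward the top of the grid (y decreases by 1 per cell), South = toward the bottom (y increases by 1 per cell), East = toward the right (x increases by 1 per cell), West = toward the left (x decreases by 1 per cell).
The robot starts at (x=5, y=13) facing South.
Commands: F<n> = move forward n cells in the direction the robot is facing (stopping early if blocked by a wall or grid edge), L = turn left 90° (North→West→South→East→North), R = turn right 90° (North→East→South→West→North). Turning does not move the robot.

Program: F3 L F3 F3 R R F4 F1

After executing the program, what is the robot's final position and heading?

Start: (x=5, y=13), facing South
  F3: move forward 0/3 (blocked), now at (x=5, y=13)
  L: turn left, now facing East
  F3: move forward 3, now at (x=8, y=13)
  F3: move forward 0/3 (blocked), now at (x=8, y=13)
  R: turn right, now facing South
  R: turn right, now facing West
  F4: move forward 3/4 (blocked), now at (x=5, y=13)
  F1: move forward 0/1 (blocked), now at (x=5, y=13)
Final: (x=5, y=13), facing West

Answer: Final position: (x=5, y=13), facing West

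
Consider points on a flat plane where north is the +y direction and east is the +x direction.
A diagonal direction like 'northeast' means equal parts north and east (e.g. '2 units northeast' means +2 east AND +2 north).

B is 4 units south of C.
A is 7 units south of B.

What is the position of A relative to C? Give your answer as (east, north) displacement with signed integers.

Place C at the origin (east=0, north=0).
  B is 4 units south of C: delta (east=+0, north=-4); B at (east=0, north=-4).
  A is 7 units south of B: delta (east=+0, north=-7); A at (east=0, north=-11).
Therefore A relative to C: (east=0, north=-11).

Answer: A is at (east=0, north=-11) relative to C.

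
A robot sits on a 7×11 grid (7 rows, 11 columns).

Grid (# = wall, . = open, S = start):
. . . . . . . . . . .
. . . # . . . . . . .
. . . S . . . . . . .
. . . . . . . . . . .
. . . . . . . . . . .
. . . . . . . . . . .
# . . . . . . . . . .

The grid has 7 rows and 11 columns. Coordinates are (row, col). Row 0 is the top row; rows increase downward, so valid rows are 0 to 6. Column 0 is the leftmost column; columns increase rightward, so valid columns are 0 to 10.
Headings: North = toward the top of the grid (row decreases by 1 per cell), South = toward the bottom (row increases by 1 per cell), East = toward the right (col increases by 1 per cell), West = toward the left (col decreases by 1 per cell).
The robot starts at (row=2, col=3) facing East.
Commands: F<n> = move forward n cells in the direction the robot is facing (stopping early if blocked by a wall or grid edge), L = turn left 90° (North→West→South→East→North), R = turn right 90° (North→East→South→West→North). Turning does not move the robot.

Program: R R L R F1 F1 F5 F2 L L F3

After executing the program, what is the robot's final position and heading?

Start: (row=2, col=3), facing East
  R: turn right, now facing South
  R: turn right, now facing West
  L: turn left, now facing South
  R: turn right, now facing West
  F1: move forward 1, now at (row=2, col=2)
  F1: move forward 1, now at (row=2, col=1)
  F5: move forward 1/5 (blocked), now at (row=2, col=0)
  F2: move forward 0/2 (blocked), now at (row=2, col=0)
  L: turn left, now facing South
  L: turn left, now facing East
  F3: move forward 3, now at (row=2, col=3)
Final: (row=2, col=3), facing East

Answer: Final position: (row=2, col=3), facing East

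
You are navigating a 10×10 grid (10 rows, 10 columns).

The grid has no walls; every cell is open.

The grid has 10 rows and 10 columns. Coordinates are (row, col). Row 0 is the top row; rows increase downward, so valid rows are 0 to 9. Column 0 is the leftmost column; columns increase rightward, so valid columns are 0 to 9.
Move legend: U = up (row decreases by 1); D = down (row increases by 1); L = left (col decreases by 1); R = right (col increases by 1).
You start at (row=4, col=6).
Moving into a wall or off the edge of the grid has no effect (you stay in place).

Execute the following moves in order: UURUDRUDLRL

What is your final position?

Start: (row=4, col=6)
  U (up): (row=4, col=6) -> (row=3, col=6)
  U (up): (row=3, col=6) -> (row=2, col=6)
  R (right): (row=2, col=6) -> (row=2, col=7)
  U (up): (row=2, col=7) -> (row=1, col=7)
  D (down): (row=1, col=7) -> (row=2, col=7)
  R (right): (row=2, col=7) -> (row=2, col=8)
  U (up): (row=2, col=8) -> (row=1, col=8)
  D (down): (row=1, col=8) -> (row=2, col=8)
  L (left): (row=2, col=8) -> (row=2, col=7)
  R (right): (row=2, col=7) -> (row=2, col=8)
  L (left): (row=2, col=8) -> (row=2, col=7)
Final: (row=2, col=7)

Answer: Final position: (row=2, col=7)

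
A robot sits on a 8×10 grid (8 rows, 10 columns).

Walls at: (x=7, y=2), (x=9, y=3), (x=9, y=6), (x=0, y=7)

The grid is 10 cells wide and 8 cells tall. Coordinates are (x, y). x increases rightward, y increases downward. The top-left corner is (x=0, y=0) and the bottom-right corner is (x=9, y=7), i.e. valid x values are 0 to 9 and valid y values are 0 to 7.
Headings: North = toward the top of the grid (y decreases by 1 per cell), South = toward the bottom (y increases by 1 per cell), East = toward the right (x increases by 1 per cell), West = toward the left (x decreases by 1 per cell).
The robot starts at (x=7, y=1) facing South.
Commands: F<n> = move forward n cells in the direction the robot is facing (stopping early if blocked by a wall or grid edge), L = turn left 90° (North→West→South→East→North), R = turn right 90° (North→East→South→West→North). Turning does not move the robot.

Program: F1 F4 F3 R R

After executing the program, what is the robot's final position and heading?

Start: (x=7, y=1), facing South
  F1: move forward 0/1 (blocked), now at (x=7, y=1)
  F4: move forward 0/4 (blocked), now at (x=7, y=1)
  F3: move forward 0/3 (blocked), now at (x=7, y=1)
  R: turn right, now facing West
  R: turn right, now facing North
Final: (x=7, y=1), facing North

Answer: Final position: (x=7, y=1), facing North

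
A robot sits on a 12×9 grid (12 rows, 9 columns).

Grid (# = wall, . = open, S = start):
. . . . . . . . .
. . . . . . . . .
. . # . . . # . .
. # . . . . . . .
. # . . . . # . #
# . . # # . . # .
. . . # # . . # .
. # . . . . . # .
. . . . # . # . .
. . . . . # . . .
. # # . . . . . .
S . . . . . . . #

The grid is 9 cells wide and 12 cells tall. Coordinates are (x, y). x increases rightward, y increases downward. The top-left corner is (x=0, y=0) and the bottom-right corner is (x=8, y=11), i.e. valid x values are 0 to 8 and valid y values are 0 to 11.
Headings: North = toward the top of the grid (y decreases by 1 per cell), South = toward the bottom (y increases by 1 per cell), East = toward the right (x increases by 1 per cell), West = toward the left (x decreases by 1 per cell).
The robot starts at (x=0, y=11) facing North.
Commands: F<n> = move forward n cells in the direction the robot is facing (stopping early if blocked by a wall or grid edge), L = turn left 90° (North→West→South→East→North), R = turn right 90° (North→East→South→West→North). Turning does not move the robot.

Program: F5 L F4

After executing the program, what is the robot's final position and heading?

Start: (x=0, y=11), facing North
  F5: move forward 5, now at (x=0, y=6)
  L: turn left, now facing West
  F4: move forward 0/4 (blocked), now at (x=0, y=6)
Final: (x=0, y=6), facing West

Answer: Final position: (x=0, y=6), facing West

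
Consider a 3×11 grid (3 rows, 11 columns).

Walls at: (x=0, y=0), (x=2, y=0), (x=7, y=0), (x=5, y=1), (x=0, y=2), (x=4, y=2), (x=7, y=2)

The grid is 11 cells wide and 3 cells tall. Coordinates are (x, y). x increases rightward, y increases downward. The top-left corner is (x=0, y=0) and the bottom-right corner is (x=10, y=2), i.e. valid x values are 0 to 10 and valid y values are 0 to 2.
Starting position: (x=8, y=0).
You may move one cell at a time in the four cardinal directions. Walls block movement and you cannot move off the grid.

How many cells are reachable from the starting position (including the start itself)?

BFS flood-fill from (x=8, y=0):
  Distance 0: (x=8, y=0)
  Distance 1: (x=9, y=0), (x=8, y=1)
  Distance 2: (x=10, y=0), (x=7, y=1), (x=9, y=1), (x=8, y=2)
  Distance 3: (x=6, y=1), (x=10, y=1), (x=9, y=2)
  Distance 4: (x=6, y=0), (x=6, y=2), (x=10, y=2)
  Distance 5: (x=5, y=0), (x=5, y=2)
  Distance 6: (x=4, y=0)
  Distance 7: (x=3, y=0), (x=4, y=1)
  Distance 8: (x=3, y=1)
  Distance 9: (x=2, y=1), (x=3, y=2)
  Distance 10: (x=1, y=1), (x=2, y=2)
  Distance 11: (x=1, y=0), (x=0, y=1), (x=1, y=2)
Total reachable: 26 (grid has 26 open cells total)

Answer: Reachable cells: 26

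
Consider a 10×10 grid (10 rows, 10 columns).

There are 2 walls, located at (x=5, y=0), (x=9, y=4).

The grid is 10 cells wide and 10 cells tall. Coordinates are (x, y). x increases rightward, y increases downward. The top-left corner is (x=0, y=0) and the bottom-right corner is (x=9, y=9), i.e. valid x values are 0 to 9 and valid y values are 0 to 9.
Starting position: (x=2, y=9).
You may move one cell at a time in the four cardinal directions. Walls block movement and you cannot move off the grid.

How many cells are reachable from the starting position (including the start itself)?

BFS flood-fill from (x=2, y=9):
  Distance 0: (x=2, y=9)
  Distance 1: (x=2, y=8), (x=1, y=9), (x=3, y=9)
  Distance 2: (x=2, y=7), (x=1, y=8), (x=3, y=8), (x=0, y=9), (x=4, y=9)
  Distance 3: (x=2, y=6), (x=1, y=7), (x=3, y=7), (x=0, y=8), (x=4, y=8), (x=5, y=9)
  Distance 4: (x=2, y=5), (x=1, y=6), (x=3, y=6), (x=0, y=7), (x=4, y=7), (x=5, y=8), (x=6, y=9)
  Distance 5: (x=2, y=4), (x=1, y=5), (x=3, y=5), (x=0, y=6), (x=4, y=6), (x=5, y=7), (x=6, y=8), (x=7, y=9)
  Distance 6: (x=2, y=3), (x=1, y=4), (x=3, y=4), (x=0, y=5), (x=4, y=5), (x=5, y=6), (x=6, y=7), (x=7, y=8), (x=8, y=9)
  Distance 7: (x=2, y=2), (x=1, y=3), (x=3, y=3), (x=0, y=4), (x=4, y=4), (x=5, y=5), (x=6, y=6), (x=7, y=7), (x=8, y=8), (x=9, y=9)
  Distance 8: (x=2, y=1), (x=1, y=2), (x=3, y=2), (x=0, y=3), (x=4, y=3), (x=5, y=4), (x=6, y=5), (x=7, y=6), (x=8, y=7), (x=9, y=8)
  Distance 9: (x=2, y=0), (x=1, y=1), (x=3, y=1), (x=0, y=2), (x=4, y=2), (x=5, y=3), (x=6, y=4), (x=7, y=5), (x=8, y=6), (x=9, y=7)
  Distance 10: (x=1, y=0), (x=3, y=0), (x=0, y=1), (x=4, y=1), (x=5, y=2), (x=6, y=3), (x=7, y=4), (x=8, y=5), (x=9, y=6)
  Distance 11: (x=0, y=0), (x=4, y=0), (x=5, y=1), (x=6, y=2), (x=7, y=3), (x=8, y=4), (x=9, y=5)
  Distance 12: (x=6, y=1), (x=7, y=2), (x=8, y=3)
  Distance 13: (x=6, y=0), (x=7, y=1), (x=8, y=2), (x=9, y=3)
  Distance 14: (x=7, y=0), (x=8, y=1), (x=9, y=2)
  Distance 15: (x=8, y=0), (x=9, y=1)
  Distance 16: (x=9, y=0)
Total reachable: 98 (grid has 98 open cells total)

Answer: Reachable cells: 98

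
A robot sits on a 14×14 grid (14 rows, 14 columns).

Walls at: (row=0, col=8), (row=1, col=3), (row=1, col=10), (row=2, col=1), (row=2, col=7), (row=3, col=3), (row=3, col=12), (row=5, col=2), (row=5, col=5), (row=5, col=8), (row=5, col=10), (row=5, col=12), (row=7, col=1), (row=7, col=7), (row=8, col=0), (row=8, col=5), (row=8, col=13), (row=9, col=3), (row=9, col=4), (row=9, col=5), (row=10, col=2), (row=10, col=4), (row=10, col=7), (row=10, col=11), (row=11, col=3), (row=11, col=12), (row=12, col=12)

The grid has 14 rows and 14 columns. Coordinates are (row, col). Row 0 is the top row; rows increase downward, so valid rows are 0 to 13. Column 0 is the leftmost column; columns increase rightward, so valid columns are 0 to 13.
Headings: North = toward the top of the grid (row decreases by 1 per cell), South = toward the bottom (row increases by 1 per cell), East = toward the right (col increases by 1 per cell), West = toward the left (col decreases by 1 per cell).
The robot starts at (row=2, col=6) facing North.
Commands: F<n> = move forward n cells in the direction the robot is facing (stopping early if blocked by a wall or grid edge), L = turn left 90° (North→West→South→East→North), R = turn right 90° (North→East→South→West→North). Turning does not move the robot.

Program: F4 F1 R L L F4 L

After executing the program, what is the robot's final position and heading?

Start: (row=2, col=6), facing North
  F4: move forward 2/4 (blocked), now at (row=0, col=6)
  F1: move forward 0/1 (blocked), now at (row=0, col=6)
  R: turn right, now facing East
  L: turn left, now facing North
  L: turn left, now facing West
  F4: move forward 4, now at (row=0, col=2)
  L: turn left, now facing South
Final: (row=0, col=2), facing South

Answer: Final position: (row=0, col=2), facing South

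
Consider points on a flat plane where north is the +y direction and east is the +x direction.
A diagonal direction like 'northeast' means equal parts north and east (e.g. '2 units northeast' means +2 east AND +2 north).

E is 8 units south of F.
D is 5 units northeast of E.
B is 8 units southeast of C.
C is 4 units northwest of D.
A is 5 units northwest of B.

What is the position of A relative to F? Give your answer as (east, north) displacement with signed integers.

Place F at the origin (east=0, north=0).
  E is 8 units south of F: delta (east=+0, north=-8); E at (east=0, north=-8).
  D is 5 units northeast of E: delta (east=+5, north=+5); D at (east=5, north=-3).
  C is 4 units northwest of D: delta (east=-4, north=+4); C at (east=1, north=1).
  B is 8 units southeast of C: delta (east=+8, north=-8); B at (east=9, north=-7).
  A is 5 units northwest of B: delta (east=-5, north=+5); A at (east=4, north=-2).
Therefore A relative to F: (east=4, north=-2).

Answer: A is at (east=4, north=-2) relative to F.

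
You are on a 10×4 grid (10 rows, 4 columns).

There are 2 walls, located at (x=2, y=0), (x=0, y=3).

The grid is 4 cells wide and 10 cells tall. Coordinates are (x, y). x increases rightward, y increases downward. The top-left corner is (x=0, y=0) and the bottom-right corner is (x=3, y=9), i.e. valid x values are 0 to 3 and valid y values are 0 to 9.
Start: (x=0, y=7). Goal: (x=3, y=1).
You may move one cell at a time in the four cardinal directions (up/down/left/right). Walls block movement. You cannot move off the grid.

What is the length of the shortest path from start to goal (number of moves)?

BFS from (x=0, y=7) until reaching (x=3, y=1):
  Distance 0: (x=0, y=7)
  Distance 1: (x=0, y=6), (x=1, y=7), (x=0, y=8)
  Distance 2: (x=0, y=5), (x=1, y=6), (x=2, y=7), (x=1, y=8), (x=0, y=9)
  Distance 3: (x=0, y=4), (x=1, y=5), (x=2, y=6), (x=3, y=7), (x=2, y=8), (x=1, y=9)
  Distance 4: (x=1, y=4), (x=2, y=5), (x=3, y=6), (x=3, y=8), (x=2, y=9)
  Distance 5: (x=1, y=3), (x=2, y=4), (x=3, y=5), (x=3, y=9)
  Distance 6: (x=1, y=2), (x=2, y=3), (x=3, y=4)
  Distance 7: (x=1, y=1), (x=0, y=2), (x=2, y=2), (x=3, y=3)
  Distance 8: (x=1, y=0), (x=0, y=1), (x=2, y=1), (x=3, y=2)
  Distance 9: (x=0, y=0), (x=3, y=1)  <- goal reached here
One shortest path (9 moves): (x=0, y=7) -> (x=1, y=7) -> (x=2, y=7) -> (x=3, y=7) -> (x=3, y=6) -> (x=3, y=5) -> (x=3, y=4) -> (x=3, y=3) -> (x=3, y=2) -> (x=3, y=1)

Answer: Shortest path length: 9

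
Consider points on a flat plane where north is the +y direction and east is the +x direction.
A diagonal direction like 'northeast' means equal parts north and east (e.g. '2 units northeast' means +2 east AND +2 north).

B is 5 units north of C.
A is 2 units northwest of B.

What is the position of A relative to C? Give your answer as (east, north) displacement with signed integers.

Place C at the origin (east=0, north=0).
  B is 5 units north of C: delta (east=+0, north=+5); B at (east=0, north=5).
  A is 2 units northwest of B: delta (east=-2, north=+2); A at (east=-2, north=7).
Therefore A relative to C: (east=-2, north=7).

Answer: A is at (east=-2, north=7) relative to C.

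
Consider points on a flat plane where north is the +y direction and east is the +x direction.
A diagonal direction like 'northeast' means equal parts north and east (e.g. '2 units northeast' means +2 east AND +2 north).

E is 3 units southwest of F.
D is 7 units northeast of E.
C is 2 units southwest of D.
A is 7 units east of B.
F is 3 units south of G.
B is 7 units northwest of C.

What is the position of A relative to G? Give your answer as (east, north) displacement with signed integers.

Place G at the origin (east=0, north=0).
  F is 3 units south of G: delta (east=+0, north=-3); F at (east=0, north=-3).
  E is 3 units southwest of F: delta (east=-3, north=-3); E at (east=-3, north=-6).
  D is 7 units northeast of E: delta (east=+7, north=+7); D at (east=4, north=1).
  C is 2 units southwest of D: delta (east=-2, north=-2); C at (east=2, north=-1).
  B is 7 units northwest of C: delta (east=-7, north=+7); B at (east=-5, north=6).
  A is 7 units east of B: delta (east=+7, north=+0); A at (east=2, north=6).
Therefore A relative to G: (east=2, north=6).

Answer: A is at (east=2, north=6) relative to G.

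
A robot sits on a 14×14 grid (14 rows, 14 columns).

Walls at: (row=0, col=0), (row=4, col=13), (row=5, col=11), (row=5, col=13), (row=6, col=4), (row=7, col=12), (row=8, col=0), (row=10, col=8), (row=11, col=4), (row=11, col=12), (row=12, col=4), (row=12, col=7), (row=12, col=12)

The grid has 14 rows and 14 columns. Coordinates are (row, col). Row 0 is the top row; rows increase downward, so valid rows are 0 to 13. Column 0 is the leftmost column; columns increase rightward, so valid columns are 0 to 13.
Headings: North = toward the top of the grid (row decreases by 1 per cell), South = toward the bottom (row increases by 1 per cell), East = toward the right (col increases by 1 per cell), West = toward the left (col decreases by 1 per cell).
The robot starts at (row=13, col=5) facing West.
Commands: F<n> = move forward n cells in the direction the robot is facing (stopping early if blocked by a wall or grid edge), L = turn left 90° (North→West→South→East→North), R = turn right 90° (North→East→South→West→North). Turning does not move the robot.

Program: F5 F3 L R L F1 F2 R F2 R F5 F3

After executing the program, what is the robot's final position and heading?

Answer: Final position: (row=9, col=0), facing North

Derivation:
Start: (row=13, col=5), facing West
  F5: move forward 5, now at (row=13, col=0)
  F3: move forward 0/3 (blocked), now at (row=13, col=0)
  L: turn left, now facing South
  R: turn right, now facing West
  L: turn left, now facing South
  F1: move forward 0/1 (blocked), now at (row=13, col=0)
  F2: move forward 0/2 (blocked), now at (row=13, col=0)
  R: turn right, now facing West
  F2: move forward 0/2 (blocked), now at (row=13, col=0)
  R: turn right, now facing North
  F5: move forward 4/5 (blocked), now at (row=9, col=0)
  F3: move forward 0/3 (blocked), now at (row=9, col=0)
Final: (row=9, col=0), facing North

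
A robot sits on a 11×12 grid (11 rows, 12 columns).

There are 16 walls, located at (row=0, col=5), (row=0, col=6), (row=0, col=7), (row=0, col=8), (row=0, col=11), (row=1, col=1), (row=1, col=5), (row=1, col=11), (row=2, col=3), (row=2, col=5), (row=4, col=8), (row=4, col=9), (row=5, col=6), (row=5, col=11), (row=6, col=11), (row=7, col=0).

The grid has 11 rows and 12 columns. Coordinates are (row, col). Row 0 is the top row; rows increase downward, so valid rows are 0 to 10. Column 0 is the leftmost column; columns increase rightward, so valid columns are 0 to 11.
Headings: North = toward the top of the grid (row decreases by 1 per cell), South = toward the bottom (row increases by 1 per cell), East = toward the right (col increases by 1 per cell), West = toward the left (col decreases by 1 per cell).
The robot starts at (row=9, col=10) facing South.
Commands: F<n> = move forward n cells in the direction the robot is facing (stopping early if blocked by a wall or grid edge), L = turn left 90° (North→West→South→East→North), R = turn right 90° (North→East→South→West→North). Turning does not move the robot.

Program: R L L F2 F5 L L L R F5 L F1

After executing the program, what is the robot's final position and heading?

Answer: Final position: (row=10, col=6), facing South

Derivation:
Start: (row=9, col=10), facing South
  R: turn right, now facing West
  L: turn left, now facing South
  L: turn left, now facing East
  F2: move forward 1/2 (blocked), now at (row=9, col=11)
  F5: move forward 0/5 (blocked), now at (row=9, col=11)
  L: turn left, now facing North
  L: turn left, now facing West
  L: turn left, now facing South
  R: turn right, now facing West
  F5: move forward 5, now at (row=9, col=6)
  L: turn left, now facing South
  F1: move forward 1, now at (row=10, col=6)
Final: (row=10, col=6), facing South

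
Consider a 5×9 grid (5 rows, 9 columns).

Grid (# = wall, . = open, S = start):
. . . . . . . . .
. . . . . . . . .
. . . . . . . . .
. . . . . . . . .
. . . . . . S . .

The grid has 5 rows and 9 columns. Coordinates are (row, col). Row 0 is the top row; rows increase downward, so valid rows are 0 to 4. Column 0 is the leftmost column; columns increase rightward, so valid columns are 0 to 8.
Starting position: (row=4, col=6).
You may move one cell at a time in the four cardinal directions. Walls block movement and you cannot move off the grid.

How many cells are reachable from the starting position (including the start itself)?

BFS flood-fill from (row=4, col=6):
  Distance 0: (row=4, col=6)
  Distance 1: (row=3, col=6), (row=4, col=5), (row=4, col=7)
  Distance 2: (row=2, col=6), (row=3, col=5), (row=3, col=7), (row=4, col=4), (row=4, col=8)
  Distance 3: (row=1, col=6), (row=2, col=5), (row=2, col=7), (row=3, col=4), (row=3, col=8), (row=4, col=3)
  Distance 4: (row=0, col=6), (row=1, col=5), (row=1, col=7), (row=2, col=4), (row=2, col=8), (row=3, col=3), (row=4, col=2)
  Distance 5: (row=0, col=5), (row=0, col=7), (row=1, col=4), (row=1, col=8), (row=2, col=3), (row=3, col=2), (row=4, col=1)
  Distance 6: (row=0, col=4), (row=0, col=8), (row=1, col=3), (row=2, col=2), (row=3, col=1), (row=4, col=0)
  Distance 7: (row=0, col=3), (row=1, col=2), (row=2, col=1), (row=3, col=0)
  Distance 8: (row=0, col=2), (row=1, col=1), (row=2, col=0)
  Distance 9: (row=0, col=1), (row=1, col=0)
  Distance 10: (row=0, col=0)
Total reachable: 45 (grid has 45 open cells total)

Answer: Reachable cells: 45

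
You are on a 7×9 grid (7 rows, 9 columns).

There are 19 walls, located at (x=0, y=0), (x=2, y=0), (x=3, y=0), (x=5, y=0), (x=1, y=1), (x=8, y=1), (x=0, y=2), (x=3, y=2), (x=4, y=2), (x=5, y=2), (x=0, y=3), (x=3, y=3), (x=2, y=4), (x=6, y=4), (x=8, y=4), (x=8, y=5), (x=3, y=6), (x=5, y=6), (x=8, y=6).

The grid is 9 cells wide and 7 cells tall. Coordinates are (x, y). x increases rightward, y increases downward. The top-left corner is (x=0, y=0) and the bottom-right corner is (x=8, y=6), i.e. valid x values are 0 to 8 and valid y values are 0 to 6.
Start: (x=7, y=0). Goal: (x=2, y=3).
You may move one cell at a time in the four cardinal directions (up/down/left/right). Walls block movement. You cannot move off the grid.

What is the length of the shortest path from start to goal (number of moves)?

Answer: Shortest path length: 8

Derivation:
BFS from (x=7, y=0) until reaching (x=2, y=3):
  Distance 0: (x=7, y=0)
  Distance 1: (x=6, y=0), (x=8, y=0), (x=7, y=1)
  Distance 2: (x=6, y=1), (x=7, y=2)
  Distance 3: (x=5, y=1), (x=6, y=2), (x=8, y=2), (x=7, y=3)
  Distance 4: (x=4, y=1), (x=6, y=3), (x=8, y=3), (x=7, y=4)
  Distance 5: (x=4, y=0), (x=3, y=1), (x=5, y=3), (x=7, y=5)
  Distance 6: (x=2, y=1), (x=4, y=3), (x=5, y=4), (x=6, y=5), (x=7, y=6)
  Distance 7: (x=2, y=2), (x=4, y=4), (x=5, y=5), (x=6, y=6)
  Distance 8: (x=1, y=2), (x=2, y=3), (x=3, y=4), (x=4, y=5)  <- goal reached here
One shortest path (8 moves): (x=7, y=0) -> (x=6, y=0) -> (x=6, y=1) -> (x=5, y=1) -> (x=4, y=1) -> (x=3, y=1) -> (x=2, y=1) -> (x=2, y=2) -> (x=2, y=3)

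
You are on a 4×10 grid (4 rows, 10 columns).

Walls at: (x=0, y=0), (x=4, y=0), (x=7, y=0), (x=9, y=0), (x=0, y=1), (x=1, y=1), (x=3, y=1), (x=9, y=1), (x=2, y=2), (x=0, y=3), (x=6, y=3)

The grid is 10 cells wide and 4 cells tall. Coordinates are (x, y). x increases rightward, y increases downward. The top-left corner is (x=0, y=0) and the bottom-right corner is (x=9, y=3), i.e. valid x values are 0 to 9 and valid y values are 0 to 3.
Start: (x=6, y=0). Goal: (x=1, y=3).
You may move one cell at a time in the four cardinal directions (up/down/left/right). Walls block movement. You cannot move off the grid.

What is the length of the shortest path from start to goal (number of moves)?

Answer: Shortest path length: 8

Derivation:
BFS from (x=6, y=0) until reaching (x=1, y=3):
  Distance 0: (x=6, y=0)
  Distance 1: (x=5, y=0), (x=6, y=1)
  Distance 2: (x=5, y=1), (x=7, y=1), (x=6, y=2)
  Distance 3: (x=4, y=1), (x=8, y=1), (x=5, y=2), (x=7, y=2)
  Distance 4: (x=8, y=0), (x=4, y=2), (x=8, y=2), (x=5, y=3), (x=7, y=3)
  Distance 5: (x=3, y=2), (x=9, y=2), (x=4, y=3), (x=8, y=3)
  Distance 6: (x=3, y=3), (x=9, y=3)
  Distance 7: (x=2, y=3)
  Distance 8: (x=1, y=3)  <- goal reached here
One shortest path (8 moves): (x=6, y=0) -> (x=5, y=0) -> (x=5, y=1) -> (x=4, y=1) -> (x=4, y=2) -> (x=3, y=2) -> (x=3, y=3) -> (x=2, y=3) -> (x=1, y=3)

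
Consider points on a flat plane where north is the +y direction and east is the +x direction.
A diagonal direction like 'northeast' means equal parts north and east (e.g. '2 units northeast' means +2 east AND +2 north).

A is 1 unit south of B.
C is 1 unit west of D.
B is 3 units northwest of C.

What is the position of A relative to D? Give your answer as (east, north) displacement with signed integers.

Answer: A is at (east=-4, north=2) relative to D.

Derivation:
Place D at the origin (east=0, north=0).
  C is 1 unit west of D: delta (east=-1, north=+0); C at (east=-1, north=0).
  B is 3 units northwest of C: delta (east=-3, north=+3); B at (east=-4, north=3).
  A is 1 unit south of B: delta (east=+0, north=-1); A at (east=-4, north=2).
Therefore A relative to D: (east=-4, north=2).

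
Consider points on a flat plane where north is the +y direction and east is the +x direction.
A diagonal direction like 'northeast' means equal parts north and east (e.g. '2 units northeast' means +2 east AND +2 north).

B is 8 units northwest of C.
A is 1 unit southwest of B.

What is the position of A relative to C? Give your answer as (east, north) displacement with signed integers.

Answer: A is at (east=-9, north=7) relative to C.

Derivation:
Place C at the origin (east=0, north=0).
  B is 8 units northwest of C: delta (east=-8, north=+8); B at (east=-8, north=8).
  A is 1 unit southwest of B: delta (east=-1, north=-1); A at (east=-9, north=7).
Therefore A relative to C: (east=-9, north=7).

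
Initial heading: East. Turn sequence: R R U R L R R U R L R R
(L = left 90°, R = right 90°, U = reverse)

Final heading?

Start: East
  R (right (90° clockwise)) -> South
  R (right (90° clockwise)) -> West
  U (U-turn (180°)) -> East
  R (right (90° clockwise)) -> South
  L (left (90° counter-clockwise)) -> East
  R (right (90° clockwise)) -> South
  R (right (90° clockwise)) -> West
  U (U-turn (180°)) -> East
  R (right (90° clockwise)) -> South
  L (left (90° counter-clockwise)) -> East
  R (right (90° clockwise)) -> South
  R (right (90° clockwise)) -> West
Final: West

Answer: Final heading: West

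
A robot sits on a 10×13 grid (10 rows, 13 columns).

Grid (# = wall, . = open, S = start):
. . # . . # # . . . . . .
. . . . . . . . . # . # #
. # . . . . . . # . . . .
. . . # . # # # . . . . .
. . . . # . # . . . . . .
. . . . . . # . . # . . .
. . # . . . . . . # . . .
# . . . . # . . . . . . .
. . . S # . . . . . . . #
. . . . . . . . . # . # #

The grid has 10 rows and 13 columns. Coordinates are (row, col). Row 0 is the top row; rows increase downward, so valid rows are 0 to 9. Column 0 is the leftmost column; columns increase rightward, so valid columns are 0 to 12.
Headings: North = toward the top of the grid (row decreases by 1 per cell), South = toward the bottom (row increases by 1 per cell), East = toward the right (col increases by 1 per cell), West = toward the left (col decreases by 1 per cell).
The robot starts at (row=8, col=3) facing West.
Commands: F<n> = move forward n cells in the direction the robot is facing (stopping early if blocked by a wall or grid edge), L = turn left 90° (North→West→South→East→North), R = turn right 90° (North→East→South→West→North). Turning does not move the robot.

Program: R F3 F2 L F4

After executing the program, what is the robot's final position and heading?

Answer: Final position: (row=4, col=0), facing West

Derivation:
Start: (row=8, col=3), facing West
  R: turn right, now facing North
  F3: move forward 3, now at (row=5, col=3)
  F2: move forward 1/2 (blocked), now at (row=4, col=3)
  L: turn left, now facing West
  F4: move forward 3/4 (blocked), now at (row=4, col=0)
Final: (row=4, col=0), facing West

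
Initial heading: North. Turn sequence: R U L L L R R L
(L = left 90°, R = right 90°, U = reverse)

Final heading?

Answer: Final heading: East

Derivation:
Start: North
  R (right (90° clockwise)) -> East
  U (U-turn (180°)) -> West
  L (left (90° counter-clockwise)) -> South
  L (left (90° counter-clockwise)) -> East
  L (left (90° counter-clockwise)) -> North
  R (right (90° clockwise)) -> East
  R (right (90° clockwise)) -> South
  L (left (90° counter-clockwise)) -> East
Final: East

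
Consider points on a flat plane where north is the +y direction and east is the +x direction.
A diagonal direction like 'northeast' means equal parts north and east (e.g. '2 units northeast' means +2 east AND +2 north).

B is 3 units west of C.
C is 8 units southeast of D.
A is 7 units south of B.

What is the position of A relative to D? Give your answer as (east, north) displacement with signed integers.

Place D at the origin (east=0, north=0).
  C is 8 units southeast of D: delta (east=+8, north=-8); C at (east=8, north=-8).
  B is 3 units west of C: delta (east=-3, north=+0); B at (east=5, north=-8).
  A is 7 units south of B: delta (east=+0, north=-7); A at (east=5, north=-15).
Therefore A relative to D: (east=5, north=-15).

Answer: A is at (east=5, north=-15) relative to D.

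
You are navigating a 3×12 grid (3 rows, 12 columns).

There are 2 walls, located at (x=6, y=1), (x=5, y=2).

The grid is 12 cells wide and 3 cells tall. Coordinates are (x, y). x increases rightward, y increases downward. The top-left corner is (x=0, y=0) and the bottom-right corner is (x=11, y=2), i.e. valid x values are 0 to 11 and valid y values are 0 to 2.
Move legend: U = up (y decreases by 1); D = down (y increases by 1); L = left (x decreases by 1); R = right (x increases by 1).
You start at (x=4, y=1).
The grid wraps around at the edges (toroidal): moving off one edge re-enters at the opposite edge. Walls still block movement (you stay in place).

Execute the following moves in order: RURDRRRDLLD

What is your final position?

Start: (x=4, y=1)
  R (right): (x=4, y=1) -> (x=5, y=1)
  U (up): (x=5, y=1) -> (x=5, y=0)
  R (right): (x=5, y=0) -> (x=6, y=0)
  D (down): blocked, stay at (x=6, y=0)
  R (right): (x=6, y=0) -> (x=7, y=0)
  R (right): (x=7, y=0) -> (x=8, y=0)
  R (right): (x=8, y=0) -> (x=9, y=0)
  D (down): (x=9, y=0) -> (x=9, y=1)
  L (left): (x=9, y=1) -> (x=8, y=1)
  L (left): (x=8, y=1) -> (x=7, y=1)
  D (down): (x=7, y=1) -> (x=7, y=2)
Final: (x=7, y=2)

Answer: Final position: (x=7, y=2)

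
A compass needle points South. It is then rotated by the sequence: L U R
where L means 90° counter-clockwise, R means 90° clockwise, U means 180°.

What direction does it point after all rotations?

Answer: Final heading: North

Derivation:
Start: South
  L (left (90° counter-clockwise)) -> East
  U (U-turn (180°)) -> West
  R (right (90° clockwise)) -> North
Final: North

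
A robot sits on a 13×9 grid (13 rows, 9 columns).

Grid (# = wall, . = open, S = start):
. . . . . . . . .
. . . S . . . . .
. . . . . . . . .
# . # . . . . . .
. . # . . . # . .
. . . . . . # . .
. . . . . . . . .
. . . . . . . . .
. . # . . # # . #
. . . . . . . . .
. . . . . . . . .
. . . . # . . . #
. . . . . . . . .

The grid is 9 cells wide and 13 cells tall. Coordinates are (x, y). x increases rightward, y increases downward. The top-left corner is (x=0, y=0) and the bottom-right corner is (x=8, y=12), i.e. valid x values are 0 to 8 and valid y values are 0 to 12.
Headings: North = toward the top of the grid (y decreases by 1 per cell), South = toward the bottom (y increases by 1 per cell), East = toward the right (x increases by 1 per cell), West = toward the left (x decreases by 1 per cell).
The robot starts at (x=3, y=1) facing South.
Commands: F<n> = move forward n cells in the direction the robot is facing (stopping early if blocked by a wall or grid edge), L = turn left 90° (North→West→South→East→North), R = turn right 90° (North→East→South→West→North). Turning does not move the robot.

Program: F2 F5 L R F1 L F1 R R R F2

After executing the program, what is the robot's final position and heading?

Start: (x=3, y=1), facing South
  F2: move forward 2, now at (x=3, y=3)
  F5: move forward 5, now at (x=3, y=8)
  L: turn left, now facing East
  R: turn right, now facing South
  F1: move forward 1, now at (x=3, y=9)
  L: turn left, now facing East
  F1: move forward 1, now at (x=4, y=9)
  R: turn right, now facing South
  R: turn right, now facing West
  R: turn right, now facing North
  F2: move forward 2, now at (x=4, y=7)
Final: (x=4, y=7), facing North

Answer: Final position: (x=4, y=7), facing North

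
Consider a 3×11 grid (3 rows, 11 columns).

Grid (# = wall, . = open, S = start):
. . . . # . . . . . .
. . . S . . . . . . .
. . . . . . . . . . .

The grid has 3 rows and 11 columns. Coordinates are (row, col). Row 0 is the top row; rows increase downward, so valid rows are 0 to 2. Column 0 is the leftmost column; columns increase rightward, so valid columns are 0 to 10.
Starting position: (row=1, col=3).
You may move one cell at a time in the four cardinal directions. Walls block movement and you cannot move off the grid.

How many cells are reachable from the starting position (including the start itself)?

BFS flood-fill from (row=1, col=3):
  Distance 0: (row=1, col=3)
  Distance 1: (row=0, col=3), (row=1, col=2), (row=1, col=4), (row=2, col=3)
  Distance 2: (row=0, col=2), (row=1, col=1), (row=1, col=5), (row=2, col=2), (row=2, col=4)
  Distance 3: (row=0, col=1), (row=0, col=5), (row=1, col=0), (row=1, col=6), (row=2, col=1), (row=2, col=5)
  Distance 4: (row=0, col=0), (row=0, col=6), (row=1, col=7), (row=2, col=0), (row=2, col=6)
  Distance 5: (row=0, col=7), (row=1, col=8), (row=2, col=7)
  Distance 6: (row=0, col=8), (row=1, col=9), (row=2, col=8)
  Distance 7: (row=0, col=9), (row=1, col=10), (row=2, col=9)
  Distance 8: (row=0, col=10), (row=2, col=10)
Total reachable: 32 (grid has 32 open cells total)

Answer: Reachable cells: 32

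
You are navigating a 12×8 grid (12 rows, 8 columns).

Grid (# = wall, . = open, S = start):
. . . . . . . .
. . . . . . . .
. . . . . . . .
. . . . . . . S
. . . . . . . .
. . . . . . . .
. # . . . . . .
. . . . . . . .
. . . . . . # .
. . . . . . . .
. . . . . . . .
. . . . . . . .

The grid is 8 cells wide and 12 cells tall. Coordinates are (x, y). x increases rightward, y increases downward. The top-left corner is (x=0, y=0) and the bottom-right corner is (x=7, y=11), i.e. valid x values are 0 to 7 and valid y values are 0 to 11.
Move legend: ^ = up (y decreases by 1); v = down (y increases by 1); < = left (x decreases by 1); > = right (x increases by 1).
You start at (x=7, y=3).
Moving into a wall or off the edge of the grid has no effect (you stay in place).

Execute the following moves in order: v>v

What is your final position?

Answer: Final position: (x=7, y=5)

Derivation:
Start: (x=7, y=3)
  v (down): (x=7, y=3) -> (x=7, y=4)
  > (right): blocked, stay at (x=7, y=4)
  v (down): (x=7, y=4) -> (x=7, y=5)
Final: (x=7, y=5)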